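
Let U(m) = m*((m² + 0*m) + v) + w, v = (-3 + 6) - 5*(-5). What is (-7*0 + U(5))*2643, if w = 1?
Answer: 703038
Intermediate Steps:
v = 28 (v = 3 + 25 = 28)
U(m) = 1 + m*(28 + m²) (U(m) = m*((m² + 0*m) + 28) + 1 = m*((m² + 0) + 28) + 1 = m*(m² + 28) + 1 = m*(28 + m²) + 1 = 1 + m*(28 + m²))
(-7*0 + U(5))*2643 = (-7*0 + (1 + 5³ + 28*5))*2643 = (0 + (1 + 125 + 140))*2643 = (0 + 266)*2643 = 266*2643 = 703038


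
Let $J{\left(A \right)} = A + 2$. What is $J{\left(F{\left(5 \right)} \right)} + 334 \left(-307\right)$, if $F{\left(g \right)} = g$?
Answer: $-102531$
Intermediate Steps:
$J{\left(A \right)} = 2 + A$
$J{\left(F{\left(5 \right)} \right)} + 334 \left(-307\right) = \left(2 + 5\right) + 334 \left(-307\right) = 7 - 102538 = -102531$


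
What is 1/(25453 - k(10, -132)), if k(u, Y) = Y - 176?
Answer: 1/25761 ≈ 3.8818e-5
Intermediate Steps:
k(u, Y) = -176 + Y
1/(25453 - k(10, -132)) = 1/(25453 - (-176 - 132)) = 1/(25453 - 1*(-308)) = 1/(25453 + 308) = 1/25761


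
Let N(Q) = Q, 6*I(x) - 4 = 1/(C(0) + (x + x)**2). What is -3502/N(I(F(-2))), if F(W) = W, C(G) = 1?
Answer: -119068/23 ≈ -5176.9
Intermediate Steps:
I(x) = 2/3 + 1/(6*(1 + 4*x**2)) (I(x) = 2/3 + 1/(6*(1 + (x + x)**2)) = 2/3 + 1/(6*(1 + (2*x)**2)) = 2/3 + 1/(6*(1 + 4*x**2)))
-3502/N(I(F(-2))) = -3502*6*(1 + 4*(-2)**2)/(5 + 16*(-2)**2) = -3502*6*(1 + 4*4)/(5 + 16*4) = -3502*6*(1 + 16)/(5 + 64) = -3502/((1/6)*69/17) = -3502/((1/6)*(1/17)*69) = -3502/23/34 = -3502*34/23 = -119068/23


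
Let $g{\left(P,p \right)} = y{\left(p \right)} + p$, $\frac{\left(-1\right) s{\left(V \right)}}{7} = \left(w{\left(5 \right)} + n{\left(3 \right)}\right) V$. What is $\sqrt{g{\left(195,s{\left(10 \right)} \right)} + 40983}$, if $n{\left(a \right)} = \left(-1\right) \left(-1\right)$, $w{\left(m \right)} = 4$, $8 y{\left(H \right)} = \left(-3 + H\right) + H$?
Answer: $\frac{\sqrt{648722}}{4} \approx 201.36$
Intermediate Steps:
$y{\left(H \right)} = - \frac{3}{8} + \frac{H}{4}$ ($y{\left(H \right)} = \frac{\left(-3 + H\right) + H}{8} = \frac{-3 + 2 H}{8} = - \frac{3}{8} + \frac{H}{4}$)
$n{\left(a \right)} = 1$
$s{\left(V \right)} = - 35 V$ ($s{\left(V \right)} = - 7 \left(4 + 1\right) V = - 7 \cdot 5 V = - 35 V$)
$g{\left(P,p \right)} = - \frac{3}{8} + \frac{5 p}{4}$ ($g{\left(P,p \right)} = \left(- \frac{3}{8} + \frac{p}{4}\right) + p = - \frac{3}{8} + \frac{5 p}{4}$)
$\sqrt{g{\left(195,s{\left(10 \right)} \right)} + 40983} = \sqrt{\left(- \frac{3}{8} + \frac{5 \left(\left(-35\right) 10\right)}{4}\right) + 40983} = \sqrt{\left(- \frac{3}{8} + \frac{5}{4} \left(-350\right)\right) + 40983} = \sqrt{\left(- \frac{3}{8} - \frac{875}{2}\right) + 40983} = \sqrt{- \frac{3503}{8} + 40983} = \sqrt{\frac{324361}{8}} = \frac{\sqrt{648722}}{4}$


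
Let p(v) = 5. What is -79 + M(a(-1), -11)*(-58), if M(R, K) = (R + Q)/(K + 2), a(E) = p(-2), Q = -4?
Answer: -653/9 ≈ -72.556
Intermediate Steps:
a(E) = 5
M(R, K) = (-4 + R)/(2 + K) (M(R, K) = (R - 4)/(K + 2) = (-4 + R)/(2 + K))
-79 + M(a(-1), -11)*(-58) = -79 + ((-4 + 5)/(2 - 11))*(-58) = -79 + (1/(-9))*(-58) = -79 - 1/9*1*(-58) = -79 - 1/9*(-58) = -79 + 58/9 = -653/9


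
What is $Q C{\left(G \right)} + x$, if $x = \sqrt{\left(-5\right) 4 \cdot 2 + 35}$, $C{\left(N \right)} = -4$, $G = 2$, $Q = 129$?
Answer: $-516 + i \sqrt{5} \approx -516.0 + 2.2361 i$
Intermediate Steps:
$x = i \sqrt{5}$ ($x = \sqrt{\left(-20\right) 2 + 35} = \sqrt{-40 + 35} = \sqrt{-5} = i \sqrt{5} \approx 2.2361 i$)
$Q C{\left(G \right)} + x = 129 \left(-4\right) + i \sqrt{5} = -516 + i \sqrt{5}$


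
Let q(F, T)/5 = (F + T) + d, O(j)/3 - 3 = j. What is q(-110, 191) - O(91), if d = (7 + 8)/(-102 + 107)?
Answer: 138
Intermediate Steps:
O(j) = 9 + 3*j
d = 3 (d = 15/5 = 15*(1/5) = 3)
q(F, T) = 15 + 5*F + 5*T (q(F, T) = 5*((F + T) + 3) = 5*(3 + F + T) = 15 + 5*F + 5*T)
q(-110, 191) - O(91) = (15 + 5*(-110) + 5*191) - (9 + 3*91) = (15 - 550 + 955) - (9 + 273) = 420 - 1*282 = 420 - 282 = 138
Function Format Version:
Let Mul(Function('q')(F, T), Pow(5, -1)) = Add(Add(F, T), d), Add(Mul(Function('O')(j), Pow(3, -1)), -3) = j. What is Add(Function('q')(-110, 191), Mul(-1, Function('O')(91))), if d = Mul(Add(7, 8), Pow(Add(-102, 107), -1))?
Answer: 138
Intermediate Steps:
Function('O')(j) = Add(9, Mul(3, j))
d = 3 (d = Mul(15, Pow(5, -1)) = Mul(15, Rational(1, 5)) = 3)
Function('q')(F, T) = Add(15, Mul(5, F), Mul(5, T)) (Function('q')(F, T) = Mul(5, Add(Add(F, T), 3)) = Mul(5, Add(3, F, T)) = Add(15, Mul(5, F), Mul(5, T)))
Add(Function('q')(-110, 191), Mul(-1, Function('O')(91))) = Add(Add(15, Mul(5, -110), Mul(5, 191)), Mul(-1, Add(9, Mul(3, 91)))) = Add(Add(15, -550, 955), Mul(-1, Add(9, 273))) = Add(420, Mul(-1, 282)) = Add(420, -282) = 138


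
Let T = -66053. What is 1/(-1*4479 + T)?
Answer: -1/70532 ≈ -1.4178e-5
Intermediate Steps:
1/(-1*4479 + T) = 1/(-1*4479 - 66053) = 1/(-4479 - 66053) = 1/(-70532) = -1/70532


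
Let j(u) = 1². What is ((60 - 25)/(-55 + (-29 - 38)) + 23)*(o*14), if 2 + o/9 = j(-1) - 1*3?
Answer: -698292/61 ≈ -11447.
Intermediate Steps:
j(u) = 1
o = -36 (o = -18 + 9*(1 - 1*3) = -18 + 9*(1 - 3) = -18 + 9*(-2) = -18 - 18 = -36)
((60 - 25)/(-55 + (-29 - 38)) + 23)*(o*14) = ((60 - 25)/(-55 + (-29 - 38)) + 23)*(-36*14) = (35/(-55 - 67) + 23)*(-504) = (35/(-122) + 23)*(-504) = (35*(-1/122) + 23)*(-504) = (-35/122 + 23)*(-504) = (2771/122)*(-504) = -698292/61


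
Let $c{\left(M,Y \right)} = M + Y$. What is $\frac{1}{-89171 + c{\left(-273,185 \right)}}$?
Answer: $- \frac{1}{89259} \approx -1.1203 \cdot 10^{-5}$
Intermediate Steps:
$\frac{1}{-89171 + c{\left(-273,185 \right)}} = \frac{1}{-89171 + \left(-273 + 185\right)} = \frac{1}{-89171 - 88} = \frac{1}{-89259} = - \frac{1}{89259}$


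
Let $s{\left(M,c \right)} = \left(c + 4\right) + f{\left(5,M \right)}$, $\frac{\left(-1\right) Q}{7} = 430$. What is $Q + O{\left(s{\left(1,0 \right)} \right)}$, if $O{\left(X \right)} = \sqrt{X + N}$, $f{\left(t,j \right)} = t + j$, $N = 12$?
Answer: $-3010 + \sqrt{22} \approx -3005.3$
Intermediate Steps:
$Q = -3010$ ($Q = \left(-7\right) 430 = -3010$)
$f{\left(t,j \right)} = j + t$
$s{\left(M,c \right)} = 9 + M + c$ ($s{\left(M,c \right)} = \left(c + 4\right) + \left(M + 5\right) = \left(4 + c\right) + \left(5 + M\right) = 9 + M + c$)
$O{\left(X \right)} = \sqrt{12 + X}$ ($O{\left(X \right)} = \sqrt{X + 12} = \sqrt{12 + X}$)
$Q + O{\left(s{\left(1,0 \right)} \right)} = -3010 + \sqrt{12 + \left(9 + 1 + 0\right)} = -3010 + \sqrt{12 + 10} = -3010 + \sqrt{22}$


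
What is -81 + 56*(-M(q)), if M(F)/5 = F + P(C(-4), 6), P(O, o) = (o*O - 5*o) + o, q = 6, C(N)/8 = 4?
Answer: -48801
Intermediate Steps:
C(N) = 32 (C(N) = 8*4 = 32)
P(O, o) = -4*o + O*o (P(O, o) = (O*o - 5*o) + o = (-5*o + O*o) + o = -4*o + O*o)
M(F) = 840 + 5*F (M(F) = 5*(F + 6*(-4 + 32)) = 5*(F + 6*28) = 5*(F + 168) = 5*(168 + F) = 840 + 5*F)
-81 + 56*(-M(q)) = -81 + 56*(-(840 + 5*6)) = -81 + 56*(-(840 + 30)) = -81 + 56*(-1*870) = -81 + 56*(-870) = -81 - 48720 = -48801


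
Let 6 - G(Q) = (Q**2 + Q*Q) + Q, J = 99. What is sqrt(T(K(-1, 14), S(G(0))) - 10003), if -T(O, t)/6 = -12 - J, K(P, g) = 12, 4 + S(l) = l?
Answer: I*sqrt(9337) ≈ 96.628*I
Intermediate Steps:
G(Q) = 6 - Q - 2*Q**2 (G(Q) = 6 - ((Q**2 + Q*Q) + Q) = 6 - ((Q**2 + Q**2) + Q) = 6 - (2*Q**2 + Q) = 6 - (Q + 2*Q**2) = 6 + (-Q - 2*Q**2) = 6 - Q - 2*Q**2)
S(l) = -4 + l
T(O, t) = 666 (T(O, t) = -6*(-12 - 1*99) = -6*(-12 - 99) = -6*(-111) = 666)
sqrt(T(K(-1, 14), S(G(0))) - 10003) = sqrt(666 - 10003) = sqrt(-9337) = I*sqrt(9337)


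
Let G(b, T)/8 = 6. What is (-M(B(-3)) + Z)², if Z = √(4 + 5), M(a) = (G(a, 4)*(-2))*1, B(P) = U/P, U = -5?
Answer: 9801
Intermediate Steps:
G(b, T) = 48 (G(b, T) = 8*6 = 48)
B(P) = -5/P
M(a) = -96 (M(a) = (48*(-2))*1 = -96*1 = -96)
Z = 3 (Z = √9 = 3)
(-M(B(-3)) + Z)² = (-1*(-96) + 3)² = (96 + 3)² = 99² = 9801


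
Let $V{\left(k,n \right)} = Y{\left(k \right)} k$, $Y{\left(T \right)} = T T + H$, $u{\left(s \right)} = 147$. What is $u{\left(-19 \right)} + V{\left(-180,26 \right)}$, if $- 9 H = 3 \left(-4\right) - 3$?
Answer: $-5832153$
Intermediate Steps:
$H = \frac{5}{3}$ ($H = - \frac{3 \left(-4\right) - 3}{9} = - \frac{-12 - 3}{9} = \left(- \frac{1}{9}\right) \left(-15\right) = \frac{5}{3} \approx 1.6667$)
$Y{\left(T \right)} = \frac{5}{3} + T^{2}$ ($Y{\left(T \right)} = T T + \frac{5}{3} = T^{2} + \frac{5}{3} = \frac{5}{3} + T^{2}$)
$V{\left(k,n \right)} = k \left(\frac{5}{3} + k^{2}\right)$ ($V{\left(k,n \right)} = \left(\frac{5}{3} + k^{2}\right) k = k \left(\frac{5}{3} + k^{2}\right)$)
$u{\left(-19 \right)} + V{\left(-180,26 \right)} = 147 - 180 \left(\frac{5}{3} + \left(-180\right)^{2}\right) = 147 - 180 \left(\frac{5}{3} + 32400\right) = 147 - 5832300 = -5832153$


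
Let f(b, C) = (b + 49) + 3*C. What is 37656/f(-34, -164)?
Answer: -4184/53 ≈ -78.943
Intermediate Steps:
f(b, C) = 49 + b + 3*C (f(b, C) = (49 + b) + 3*C = 49 + b + 3*C)
37656/f(-34, -164) = 37656/(49 - 34 + 3*(-164)) = 37656/(49 - 34 - 492) = 37656/(-477) = 37656*(-1/477) = -4184/53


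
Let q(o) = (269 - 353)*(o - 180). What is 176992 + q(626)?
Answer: 139528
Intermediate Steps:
q(o) = 15120 - 84*o (q(o) = -84*(-180 + o) = 15120 - 84*o)
176992 + q(626) = 176992 + (15120 - 84*626) = 176992 + (15120 - 52584) = 176992 - 37464 = 139528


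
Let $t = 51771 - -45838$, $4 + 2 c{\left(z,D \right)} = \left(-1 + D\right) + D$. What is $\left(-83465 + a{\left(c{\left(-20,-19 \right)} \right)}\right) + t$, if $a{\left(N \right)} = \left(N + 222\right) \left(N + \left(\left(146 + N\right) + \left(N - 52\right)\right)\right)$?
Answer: $\frac{80235}{4} \approx 20059.0$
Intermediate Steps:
$c{\left(z,D \right)} = - \frac{5}{2} + D$ ($c{\left(z,D \right)} = -2 + \frac{\left(-1 + D\right) + D}{2} = -2 + \frac{-1 + 2 D}{2} = -2 + \left(- \frac{1}{2} + D\right) = - \frac{5}{2} + D$)
$a{\left(N \right)} = \left(94 + 3 N\right) \left(222 + N\right)$ ($a{\left(N \right)} = \left(222 + N\right) \left(N + \left(\left(146 + N\right) + \left(-52 + N\right)\right)\right) = \left(222 + N\right) \left(N + \left(94 + 2 N\right)\right) = \left(222 + N\right) \left(94 + 3 N\right) = \left(94 + 3 N\right) \left(222 + N\right)$)
$t = 97609$ ($t = 51771 + 45838 = 97609$)
$\left(-83465 + a{\left(c{\left(-20,-19 \right)} \right)}\right) + t = \left(-83465 + \left(20868 + 3 \left(- \frac{5}{2} - 19\right)^{2} + 760 \left(- \frac{5}{2} - 19\right)\right)\right) + 97609 = \left(-83465 + \left(20868 + 3 \left(- \frac{43}{2}\right)^{2} + 760 \left(- \frac{43}{2}\right)\right)\right) + 97609 = \left(-83465 + \left(20868 + 3 \cdot \frac{1849}{4} - 16340\right)\right) + 97609 = \left(-83465 + \left(20868 + \frac{5547}{4} - 16340\right)\right) + 97609 = \left(-83465 + \frac{23659}{4}\right) + 97609 = - \frac{310201}{4} + 97609 = \frac{80235}{4}$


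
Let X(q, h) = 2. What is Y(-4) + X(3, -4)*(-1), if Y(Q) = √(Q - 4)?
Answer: -2 + 2*I*√2 ≈ -2.0 + 2.8284*I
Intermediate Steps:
Y(Q) = √(-4 + Q)
Y(-4) + X(3, -4)*(-1) = √(-4 - 4) + 2*(-1) = √(-8) - 2 = 2*I*√2 - 2 = -2 + 2*I*√2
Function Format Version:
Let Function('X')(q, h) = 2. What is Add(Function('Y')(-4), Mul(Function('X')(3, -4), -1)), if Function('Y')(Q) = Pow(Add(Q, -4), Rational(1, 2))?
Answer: Add(-2, Mul(2, I, Pow(2, Rational(1, 2)))) ≈ Add(-2.0000, Mul(2.8284, I))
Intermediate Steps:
Function('Y')(Q) = Pow(Add(-4, Q), Rational(1, 2))
Add(Function('Y')(-4), Mul(Function('X')(3, -4), -1)) = Add(Pow(Add(-4, -4), Rational(1, 2)), Mul(2, -1)) = Add(Pow(-8, Rational(1, 2)), -2) = Add(Mul(2, I, Pow(2, Rational(1, 2))), -2) = Add(-2, Mul(2, I, Pow(2, Rational(1, 2))))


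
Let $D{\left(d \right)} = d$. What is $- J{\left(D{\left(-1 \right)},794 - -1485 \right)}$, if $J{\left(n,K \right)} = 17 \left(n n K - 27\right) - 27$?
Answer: $-38257$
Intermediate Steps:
$J{\left(n,K \right)} = -486 + 17 K n^{2}$ ($J{\left(n,K \right)} = 17 \left(n^{2} K - 27\right) - 27 = 17 \left(K n^{2} - 27\right) - 27 = 17 \left(-27 + K n^{2}\right) - 27 = \left(-459 + 17 K n^{2}\right) - 27 = -486 + 17 K n^{2}$)
$- J{\left(D{\left(-1 \right)},794 - -1485 \right)} = - (-486 + 17 \left(794 - -1485\right) \left(-1\right)^{2}) = - (-486 + 17 \left(794 + 1485\right) 1) = - (-486 + 17 \cdot 2279 \cdot 1) = - (-486 + 38743) = \left(-1\right) 38257 = -38257$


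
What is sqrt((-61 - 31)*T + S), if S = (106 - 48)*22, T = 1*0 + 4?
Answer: 2*sqrt(227) ≈ 30.133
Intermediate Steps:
T = 4 (T = 0 + 4 = 4)
S = 1276 (S = 58*22 = 1276)
sqrt((-61 - 31)*T + S) = sqrt((-61 - 31)*4 + 1276) = sqrt(-92*4 + 1276) = sqrt(-368 + 1276) = sqrt(908) = 2*sqrt(227)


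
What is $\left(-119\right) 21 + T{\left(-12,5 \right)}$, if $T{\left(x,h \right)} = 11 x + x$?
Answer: $-2643$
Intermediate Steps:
$T{\left(x,h \right)} = 12 x$
$\left(-119\right) 21 + T{\left(-12,5 \right)} = \left(-119\right) 21 + 12 \left(-12\right) = -2499 - 144 = -2643$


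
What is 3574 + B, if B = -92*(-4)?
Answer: 3942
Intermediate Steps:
B = 368
3574 + B = 3574 + 368 = 3942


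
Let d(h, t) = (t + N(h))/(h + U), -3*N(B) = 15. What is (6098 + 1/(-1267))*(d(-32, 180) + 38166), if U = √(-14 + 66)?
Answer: 71644249022770/307881 - 193154125*√13/87966 ≈ 2.3269e+8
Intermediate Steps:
N(B) = -5 (N(B) = -⅓*15 = -5)
U = 2*√13 (U = √52 = 2*√13 ≈ 7.2111)
d(h, t) = (-5 + t)/(h + 2*√13) (d(h, t) = (t - 5)/(h + 2*√13) = (-5 + t)/(h + 2*√13))
(6098 + 1/(-1267))*(d(-32, 180) + 38166) = (6098 + 1/(-1267))*((-5 + 180)/(-32 + 2*√13) + 38166) = (6098 - 1/1267)*(175/(-32 + 2*√13) + 38166) = 7726165*(175/(-32 + 2*√13) + 38166)/1267 = 7726165*(38166 + 175/(-32 + 2*√13))/1267 = 294876813390/1267 + 193154125/(181*(-32 + 2*√13))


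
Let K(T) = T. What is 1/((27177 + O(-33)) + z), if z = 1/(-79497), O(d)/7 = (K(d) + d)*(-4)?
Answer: 79497/2307400424 ≈ 3.4453e-5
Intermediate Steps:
O(d) = -56*d (O(d) = 7*((d + d)*(-4)) = 7*((2*d)*(-4)) = 7*(-8*d) = -56*d)
z = -1/79497 ≈ -1.2579e-5
1/((27177 + O(-33)) + z) = 1/((27177 - 56*(-33)) - 1/79497) = 1/((27177 + 1848) - 1/79497) = 1/(29025 - 1/79497) = 1/(2307400424/79497) = 79497/2307400424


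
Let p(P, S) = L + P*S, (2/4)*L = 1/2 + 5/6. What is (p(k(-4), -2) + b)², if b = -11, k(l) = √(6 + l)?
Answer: 697/9 + 100*√2/3 ≈ 124.58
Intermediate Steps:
L = 8/3 (L = 2*(1/2 + 5/6) = 2*(1*(½) + 5*(⅙)) = 2*(½ + ⅚) = 2*(4/3) = 8/3 ≈ 2.6667)
p(P, S) = 8/3 + P*S
(p(k(-4), -2) + b)² = ((8/3 + √(6 - 4)*(-2)) - 11)² = ((8/3 + √2*(-2)) - 11)² = ((8/3 - 2*√2) - 11)² = (-25/3 - 2*√2)²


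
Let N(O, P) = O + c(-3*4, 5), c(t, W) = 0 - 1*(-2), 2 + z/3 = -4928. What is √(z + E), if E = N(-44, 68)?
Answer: 12*I*√103 ≈ 121.79*I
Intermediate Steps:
z = -14790 (z = -6 + 3*(-4928) = -6 - 14784 = -14790)
c(t, W) = 2 (c(t, W) = 0 + 2 = 2)
N(O, P) = 2 + O (N(O, P) = O + 2 = 2 + O)
E = -42 (E = 2 - 44 = -42)
√(z + E) = √(-14790 - 42) = √(-14832) = 12*I*√103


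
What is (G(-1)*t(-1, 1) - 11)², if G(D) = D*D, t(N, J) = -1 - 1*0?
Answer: 144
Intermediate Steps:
t(N, J) = -1 (t(N, J) = -1 + 0 = -1)
G(D) = D²
(G(-1)*t(-1, 1) - 11)² = ((-1)²*(-1) - 11)² = (1*(-1) - 11)² = (-1 - 11)² = (-12)² = 144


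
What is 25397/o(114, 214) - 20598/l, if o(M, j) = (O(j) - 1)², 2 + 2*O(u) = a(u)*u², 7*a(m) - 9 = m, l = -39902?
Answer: 268532926598424203/520196128092057600 ≈ 0.51621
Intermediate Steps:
a(m) = 9/7 + m/7
O(u) = -1 + u²*(9/7 + u/7)/2 (O(u) = -1 + ((9/7 + u/7)*u²)/2 = -1 + (u²*(9/7 + u/7))/2 = -1 + u²*(9/7 + u/7)/2)
o(M, j) = (-2 + j²*(9 + j)/14)² (o(M, j) = ((-1 + j²*(9 + j)/14) - 1)² = (-2 + j²*(9 + j)/14)²)
25397/o(114, 214) - 20598/l = 25397/(((-28 + 214²*(9 + 214))²/196)) - 20598/(-39902) = 25397/(((-28 + 45796*223)²/196)) - 20598*(-1/39902) = 25397/(((-28 + 10212508)²/196)) + 10299/19951 = 25397/(((1/196)*10212480²)) + 10299/19951 = 25397/(((1/196)*104294747750400)) + 10299/19951 = 25397/(26073686937600/49) + 10299/19951 = 25397*(49/26073686937600) + 10299/19951 = 1244453/26073686937600 + 10299/19951 = 268532926598424203/520196128092057600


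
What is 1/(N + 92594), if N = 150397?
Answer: 1/242991 ≈ 4.1154e-6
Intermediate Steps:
1/(N + 92594) = 1/(150397 + 92594) = 1/242991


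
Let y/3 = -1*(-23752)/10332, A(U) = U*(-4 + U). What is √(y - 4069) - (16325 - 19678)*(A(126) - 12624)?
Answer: 9214044 + I*√3011322531/861 ≈ 9.214e+6 + 63.735*I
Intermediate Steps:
y = 5938/861 (y = 3*(-1*(-23752)/10332) = 3*(23752*(1/10332)) = 3*(5938/2583) = 5938/861 ≈ 6.8966)
√(y - 4069) - (16325 - 19678)*(A(126) - 12624) = √(5938/861 - 4069) - (16325 - 19678)*(126*(-4 + 126) - 12624) = √(-3497471/861) - (-3353)*(126*122 - 12624) = I*√3011322531/861 - (-3353)*(15372 - 12624) = I*√3011322531/861 - (-3353)*2748 = I*√3011322531/861 - 1*(-9214044) = I*√3011322531/861 + 9214044 = 9214044 + I*√3011322531/861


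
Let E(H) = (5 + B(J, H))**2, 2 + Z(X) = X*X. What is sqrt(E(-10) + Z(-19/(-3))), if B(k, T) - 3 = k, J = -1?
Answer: 28/3 ≈ 9.3333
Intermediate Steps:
B(k, T) = 3 + k
Z(X) = -2 + X**2 (Z(X) = -2 + X*X = -2 + X**2)
E(H) = 49 (E(H) = (5 + (3 - 1))**2 = (5 + 2)**2 = 7**2 = 49)
sqrt(E(-10) + Z(-19/(-3))) = sqrt(49 + (-2 + (-19/(-3))**2)) = sqrt(49 + (-2 + (-19*(-1/3))**2)) = sqrt(49 + (-2 + (19/3)**2)) = sqrt(49 + (-2 + 361/9)) = sqrt(49 + 343/9) = sqrt(784/9) = 28/3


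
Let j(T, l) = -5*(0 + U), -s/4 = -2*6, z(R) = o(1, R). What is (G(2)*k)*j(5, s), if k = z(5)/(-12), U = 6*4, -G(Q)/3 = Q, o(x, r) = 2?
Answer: -120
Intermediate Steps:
z(R) = 2
G(Q) = -3*Q
s = 48 (s = -(-8)*6 = -4*(-12) = 48)
U = 24
j(T, l) = -120 (j(T, l) = -5*(0 + 24) = -5*24 = -120)
k = -⅙ (k = 2/(-12) = 2*(-1/12) = -⅙ ≈ -0.16667)
(G(2)*k)*j(5, s) = (-3*2*(-⅙))*(-120) = -6*(-⅙)*(-120) = 1*(-120) = -120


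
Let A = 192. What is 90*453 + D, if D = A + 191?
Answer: 41153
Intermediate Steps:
D = 383 (D = 192 + 191 = 383)
90*453 + D = 90*453 + 383 = 40770 + 383 = 41153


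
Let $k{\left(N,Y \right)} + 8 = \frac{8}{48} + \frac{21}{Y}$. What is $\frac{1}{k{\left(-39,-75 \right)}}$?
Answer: $- \frac{150}{1217} \approx -0.12325$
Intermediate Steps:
$k{\left(N,Y \right)} = - \frac{47}{6} + \frac{21}{Y}$ ($k{\left(N,Y \right)} = -8 + \left(\frac{8}{48} + \frac{21}{Y}\right) = -8 + \left(8 \cdot \frac{1}{48} + \frac{21}{Y}\right) = -8 + \left(\frac{1}{6} + \frac{21}{Y}\right) = - \frac{47}{6} + \frac{21}{Y}$)
$\frac{1}{k{\left(-39,-75 \right)}} = \frac{1}{- \frac{47}{6} + \frac{21}{-75}} = \frac{1}{- \frac{47}{6} + 21 \left(- \frac{1}{75}\right)} = \frac{1}{- \frac{47}{6} - \frac{7}{25}} = \frac{1}{- \frac{1217}{150}} = - \frac{150}{1217}$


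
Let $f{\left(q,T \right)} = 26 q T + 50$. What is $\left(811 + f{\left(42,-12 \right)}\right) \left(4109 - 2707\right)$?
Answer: $-17164686$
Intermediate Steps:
$f{\left(q,T \right)} = 50 + 26 T q$ ($f{\left(q,T \right)} = 26 T q + 50 = 50 + 26 T q$)
$\left(811 + f{\left(42,-12 \right)}\right) \left(4109 - 2707\right) = \left(811 + \left(50 + 26 \left(-12\right) 42\right)\right) \left(4109 - 2707\right) = \left(811 + \left(50 - 13104\right)\right) 1402 = \left(811 - 13054\right) 1402 = \left(-12243\right) 1402 = -17164686$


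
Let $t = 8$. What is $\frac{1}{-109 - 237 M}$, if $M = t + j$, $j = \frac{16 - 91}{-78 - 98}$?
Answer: $- \frac{176}{370655} \approx -0.00047484$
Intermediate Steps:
$j = \frac{75}{176}$ ($j = - \frac{75}{-176} = \left(-75\right) \left(- \frac{1}{176}\right) = \frac{75}{176} \approx 0.42614$)
$M = \frac{1483}{176}$ ($M = 8 + \frac{75}{176} = \frac{1483}{176} \approx 8.4261$)
$\frac{1}{-109 - 237 M} = \frac{1}{-109 - \frac{351471}{176}} = \frac{1}{- \frac{370655}{176}} = - \frac{176}{370655}$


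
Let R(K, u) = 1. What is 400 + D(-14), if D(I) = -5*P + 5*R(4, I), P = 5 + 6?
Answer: 350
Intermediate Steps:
P = 11
D(I) = -50 (D(I) = -5*11 + 5*1 = -55 + 5 = -50)
400 + D(-14) = 400 - 50 = 350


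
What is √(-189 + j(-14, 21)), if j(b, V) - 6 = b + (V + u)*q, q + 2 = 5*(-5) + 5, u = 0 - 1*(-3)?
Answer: 5*I*√29 ≈ 26.926*I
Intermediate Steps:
u = 3 (u = 0 + 3 = 3)
q = -22 (q = -2 + (5*(-5) + 5) = -2 + (-25 + 5) = -2 - 20 = -22)
j(b, V) = -60 + b - 22*V (j(b, V) = 6 + (b + (V + 3)*(-22)) = 6 + (b + (3 + V)*(-22)) = 6 + (b + (-66 - 22*V)) = 6 + (-66 + b - 22*V) = -60 + b - 22*V)
√(-189 + j(-14, 21)) = √(-189 + (-60 - 14 - 22*21)) = √(-189 + (-60 - 14 - 462)) = √(-189 - 536) = √(-725) = 5*I*√29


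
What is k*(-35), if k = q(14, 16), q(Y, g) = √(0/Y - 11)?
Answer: -35*I*√11 ≈ -116.08*I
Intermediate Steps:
q(Y, g) = I*√11 (q(Y, g) = √(0 - 11) = √(-11) = I*√11)
k = I*√11 ≈ 3.3166*I
k*(-35) = (I*√11)*(-35) = -35*I*√11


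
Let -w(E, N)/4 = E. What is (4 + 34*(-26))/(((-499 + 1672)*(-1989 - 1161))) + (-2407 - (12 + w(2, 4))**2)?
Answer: -895286297/369495 ≈ -2423.0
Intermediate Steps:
w(E, N) = -4*E
(4 + 34*(-26))/(((-499 + 1672)*(-1989 - 1161))) + (-2407 - (12 + w(2, 4))**2) = (4 + 34*(-26))/(((-499 + 1672)*(-1989 - 1161))) + (-2407 - (12 - 4*2)**2) = (4 - 884)/((1173*(-3150))) + (-2407 - (12 - 8)**2) = -880/(-3694950) + (-2407 - 1*4**2) = -880*(-1/3694950) + (-2407 - 1*16) = 88/369495 + (-2407 - 16) = 88/369495 - 2423 = -895286297/369495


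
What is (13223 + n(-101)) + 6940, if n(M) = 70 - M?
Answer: 20334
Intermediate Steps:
(13223 + n(-101)) + 6940 = (13223 + (70 - 1*(-101))) + 6940 = (13223 + (70 + 101)) + 6940 = (13223 + 171) + 6940 = 13394 + 6940 = 20334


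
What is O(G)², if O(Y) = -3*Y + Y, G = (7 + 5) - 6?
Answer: 144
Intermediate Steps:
G = 6 (G = 12 - 6 = 6)
O(Y) = -2*Y
O(G)² = (-2*6)² = (-12)² = 144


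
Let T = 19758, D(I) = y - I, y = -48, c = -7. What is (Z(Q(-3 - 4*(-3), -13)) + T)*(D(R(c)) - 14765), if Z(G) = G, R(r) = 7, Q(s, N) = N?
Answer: -292620900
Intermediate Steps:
D(I) = -48 - I
(Z(Q(-3 - 4*(-3), -13)) + T)*(D(R(c)) - 14765) = (-13 + 19758)*((-48 - 1*7) - 14765) = 19745*((-48 - 7) - 14765) = 19745*(-55 - 14765) = 19745*(-14820) = -292620900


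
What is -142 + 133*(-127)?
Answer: -17033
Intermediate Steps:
-142 + 133*(-127) = -142 - 16891 = -17033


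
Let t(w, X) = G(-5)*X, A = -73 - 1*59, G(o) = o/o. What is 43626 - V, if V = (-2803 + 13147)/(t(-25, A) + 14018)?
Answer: 302890146/6943 ≈ 43625.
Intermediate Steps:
G(o) = 1
A = -132 (A = -73 - 59 = -132)
t(w, X) = X (t(w, X) = 1*X = X)
V = 5172/6943 (V = (-2803 + 13147)/(-132 + 14018) = 10344/13886 = 10344*(1/13886) = 5172/6943 ≈ 0.74492)
43626 - V = 43626 - 1*5172/6943 = 43626 - 5172/6943 = 302890146/6943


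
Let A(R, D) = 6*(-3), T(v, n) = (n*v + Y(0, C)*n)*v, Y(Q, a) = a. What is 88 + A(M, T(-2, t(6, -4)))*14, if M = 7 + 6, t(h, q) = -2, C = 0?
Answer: -164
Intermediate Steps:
M = 13
T(v, n) = n*v**2 (T(v, n) = (n*v + 0*n)*v = (n*v + 0)*v = (n*v)*v = n*v**2)
A(R, D) = -18
88 + A(M, T(-2, t(6, -4)))*14 = 88 - 18*14 = 88 - 252 = -164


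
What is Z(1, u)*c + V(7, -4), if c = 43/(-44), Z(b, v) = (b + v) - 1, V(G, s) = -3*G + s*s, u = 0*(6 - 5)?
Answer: -5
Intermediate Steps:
u = 0 (u = 0*1 = 0)
V(G, s) = s² - 3*G (V(G, s) = -3*G + s² = s² - 3*G)
Z(b, v) = -1 + b + v
c = -43/44 (c = 43*(-1/44) = -43/44 ≈ -0.97727)
Z(1, u)*c + V(7, -4) = (-1 + 1 + 0)*(-43/44) + ((-4)² - 3*7) = 0*(-43/44) + (16 - 21) = 0 - 5 = -5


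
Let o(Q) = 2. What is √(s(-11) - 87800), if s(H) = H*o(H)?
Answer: 3*I*√9758 ≈ 296.35*I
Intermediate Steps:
s(H) = 2*H (s(H) = H*2 = 2*H)
√(s(-11) - 87800) = √(2*(-11) - 87800) = √(-22 - 87800) = √(-87822) = 3*I*√9758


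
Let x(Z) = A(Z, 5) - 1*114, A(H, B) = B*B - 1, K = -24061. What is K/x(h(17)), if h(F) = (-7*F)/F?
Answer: 24061/90 ≈ 267.34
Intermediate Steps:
A(H, B) = -1 + B² (A(H, B) = B² - 1 = -1 + B²)
h(F) = -7
x(Z) = -90 (x(Z) = (-1 + 5²) - 1*114 = (-1 + 25) - 114 = 24 - 114 = -90)
K/x(h(17)) = -24061/(-90) = -24061*(-1/90) = 24061/90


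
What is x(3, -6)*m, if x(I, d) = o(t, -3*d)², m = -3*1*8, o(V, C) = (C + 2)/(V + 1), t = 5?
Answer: -800/3 ≈ -266.67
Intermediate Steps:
o(V, C) = (2 + C)/(1 + V)
m = -24 (m = -3*8 = -24)
x(I, d) = (⅓ - d/2)² (x(I, d) = ((2 - 3*d)/(1 + 5))² = ((2 - 3*d)/6)² = (⅓ - d/2)²)
x(3, -6)*m = ((-2 + 3*(-6))²/36)*(-24) = ((-2 - 18)²/36)*(-24) = ((1/36)*(-20)²)*(-24) = ((1/36)*400)*(-24) = (100/9)*(-24) = -800/3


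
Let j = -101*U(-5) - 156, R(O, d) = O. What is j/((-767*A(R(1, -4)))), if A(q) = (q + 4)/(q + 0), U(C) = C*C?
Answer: 2681/3835 ≈ 0.69909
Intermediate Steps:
U(C) = C²
A(q) = (4 + q)/q
j = -2681 (j = -101*(-5)² - 156 = -101*25 - 156 = -2525 - 156 = -2681)
j/((-767*A(R(1, -4)))) = -2681*(-1/(767*(4 + 1))) = -2681/((-767*5)) = -2681/(-3835) = -2681*(-1/3835) = 2681/3835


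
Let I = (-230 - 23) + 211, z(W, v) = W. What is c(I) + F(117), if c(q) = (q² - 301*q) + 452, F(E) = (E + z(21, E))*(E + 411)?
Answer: 87722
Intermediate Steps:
I = -42 (I = -253 + 211 = -42)
F(E) = (21 + E)*(411 + E) (F(E) = (E + 21)*(E + 411) = (21 + E)*(411 + E))
c(q) = 452 + q² - 301*q
c(I) + F(117) = (452 + (-42)² - 301*(-42)) + (8631 + 117² + 432*117) = (452 + 1764 + 12642) + (8631 + 13689 + 50544) = 14858 + 72864 = 87722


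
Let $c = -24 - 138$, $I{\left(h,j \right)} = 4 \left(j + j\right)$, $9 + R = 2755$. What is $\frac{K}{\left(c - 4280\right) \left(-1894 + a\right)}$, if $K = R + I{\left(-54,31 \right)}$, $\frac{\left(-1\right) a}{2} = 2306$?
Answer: $\frac{1497}{14449826} \approx 0.0001036$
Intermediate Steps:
$a = -4612$ ($a = \left(-2\right) 2306 = -4612$)
$R = 2746$ ($R = -9 + 2755 = 2746$)
$I{\left(h,j \right)} = 8 j$ ($I{\left(h,j \right)} = 4 \cdot 2 j = 8 j$)
$c = -162$ ($c = -24 - 138 = -162$)
$K = 2994$ ($K = 2746 + 8 \cdot 31 = 2746 + 248 = 2994$)
$\frac{K}{\left(c - 4280\right) \left(-1894 + a\right)} = \frac{2994}{\left(-162 - 4280\right) \left(-1894 - 4612\right)} = \frac{2994}{\left(-4442\right) \left(-6506\right)} = \frac{2994}{28899652} = 2994 \cdot \frac{1}{28899652} = \frac{1497}{14449826}$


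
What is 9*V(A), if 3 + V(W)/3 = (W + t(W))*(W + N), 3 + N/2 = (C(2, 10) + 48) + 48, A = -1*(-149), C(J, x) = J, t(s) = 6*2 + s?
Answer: 2837349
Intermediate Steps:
t(s) = 12 + s
A = 149
N = 190 (N = -6 + 2*((2 + 48) + 48) = -6 + 2*(50 + 48) = -6 + 2*98 = -6 + 196 = 190)
V(W) = -9 + 3*(12 + 2*W)*(190 + W) (V(W) = -9 + 3*((W + (12 + W))*(W + 190)) = -9 + 3*((12 + 2*W)*(190 + W)) = -9 + 3*(12 + 2*W)*(190 + W))
9*V(A) = 9*(6831 + 6*149² + 1176*149) = 9*(6831 + 6*22201 + 175224) = 9*(6831 + 133206 + 175224) = 9*315261 = 2837349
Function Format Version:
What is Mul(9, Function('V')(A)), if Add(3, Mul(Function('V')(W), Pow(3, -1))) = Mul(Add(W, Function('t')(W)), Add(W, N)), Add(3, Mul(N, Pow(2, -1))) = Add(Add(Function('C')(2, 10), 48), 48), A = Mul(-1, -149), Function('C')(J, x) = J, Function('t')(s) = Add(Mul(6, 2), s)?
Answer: 2837349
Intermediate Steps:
Function('t')(s) = Add(12, s)
A = 149
N = 190 (N = Add(-6, Mul(2, Add(Add(2, 48), 48))) = Add(-6, Mul(2, Add(50, 48))) = Add(-6, Mul(2, 98)) = Add(-6, 196) = 190)
Function('V')(W) = Add(-9, Mul(3, Add(12, Mul(2, W)), Add(190, W))) (Function('V')(W) = Add(-9, Mul(3, Mul(Add(W, Add(12, W)), Add(W, 190)))) = Add(-9, Mul(3, Mul(Add(12, Mul(2, W)), Add(190, W)))) = Add(-9, Mul(3, Add(12, Mul(2, W)), Add(190, W))))
Mul(9, Function('V')(A)) = Mul(9, Add(6831, Mul(6, Pow(149, 2)), Mul(1176, 149))) = Mul(9, Add(6831, Mul(6, 22201), 175224)) = Mul(9, Add(6831, 133206, 175224)) = Mul(9, 315261) = 2837349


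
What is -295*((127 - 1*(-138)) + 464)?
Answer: -215055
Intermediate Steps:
-295*((127 - 1*(-138)) + 464) = -295*((127 + 138) + 464) = -295*(265 + 464) = -295*729 = -215055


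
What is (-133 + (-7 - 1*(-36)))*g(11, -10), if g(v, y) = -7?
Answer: 728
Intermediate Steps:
(-133 + (-7 - 1*(-36)))*g(11, -10) = (-133 + (-7 - 1*(-36)))*(-7) = (-133 + (-7 + 36))*(-7) = (-133 + 29)*(-7) = -104*(-7) = 728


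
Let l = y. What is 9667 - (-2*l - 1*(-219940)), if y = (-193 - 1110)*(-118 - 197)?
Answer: 610617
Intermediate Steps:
y = 410445 (y = -1303*(-315) = 410445)
l = 410445
9667 - (-2*l - 1*(-219940)) = 9667 - (-2*410445 - 1*(-219940)) = 9667 - (-820890 + 219940) = 9667 - 1*(-600950) = 9667 + 600950 = 610617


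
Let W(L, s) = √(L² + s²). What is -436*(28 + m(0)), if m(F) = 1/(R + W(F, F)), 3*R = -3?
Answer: -11772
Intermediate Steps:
R = -1 (R = (⅓)*(-3) = -1)
m(F) = 1/(-1 + √2*√(F²)) (m(F) = 1/(-1 + √(F² + F²)) = 1/(-1 + √(2*F²)) = 1/(-1 + √2*√(F²)))
-436*(28 + m(0)) = -436*(28 + 1/(-1 + √2*√(0²))) = -436*(28 + 1/(-1 + √2*√0)) = -436*(28 + 1/(-1 + √2*0)) = -436*(28 + 1/(-1 + 0)) = -436*(28 + 1/(-1)) = -436*(28 - 1) = -436*27 = -11772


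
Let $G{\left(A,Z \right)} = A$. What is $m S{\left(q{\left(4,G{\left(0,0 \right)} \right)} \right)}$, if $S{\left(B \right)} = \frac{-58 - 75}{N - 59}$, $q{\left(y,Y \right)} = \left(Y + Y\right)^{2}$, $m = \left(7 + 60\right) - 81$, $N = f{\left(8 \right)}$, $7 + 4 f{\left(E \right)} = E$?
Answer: $- \frac{7448}{235} \approx -31.694$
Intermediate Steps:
$f{\left(E \right)} = - \frac{7}{4} + \frac{E}{4}$
$N = \frac{1}{4}$ ($N = - \frac{7}{4} + \frac{1}{4} \cdot 8 = - \frac{7}{4} + 2 = \frac{1}{4} \approx 0.25$)
$m = -14$ ($m = 67 - 81 = -14$)
$q{\left(y,Y \right)} = 4 Y^{2}$ ($q{\left(y,Y \right)} = \left(2 Y\right)^{2} = 4 Y^{2}$)
$S{\left(B \right)} = \frac{532}{235}$ ($S{\left(B \right)} = \frac{-58 - 75}{\frac{1}{4} - 59} = - \frac{133}{- \frac{235}{4}} = \left(-133\right) \left(- \frac{4}{235}\right) = \frac{532}{235}$)
$m S{\left(q{\left(4,G{\left(0,0 \right)} \right)} \right)} = \left(-14\right) \frac{532}{235} = - \frac{7448}{235}$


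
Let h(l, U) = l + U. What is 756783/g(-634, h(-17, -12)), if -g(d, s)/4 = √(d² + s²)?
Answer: -756783*√402797/1611188 ≈ -298.10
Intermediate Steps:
h(l, U) = U + l
g(d, s) = -4*√(d² + s²)
756783/g(-634, h(-17, -12)) = 756783/((-4*√((-634)² + (-12 - 17)²))) = 756783/((-4*√(401956 + (-29)²))) = 756783/((-4*√(401956 + 841))) = 756783/((-4*√402797)) = 756783*(-√402797/1611188) = -756783*√402797/1611188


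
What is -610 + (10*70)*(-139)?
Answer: -97910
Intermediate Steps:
-610 + (10*70)*(-139) = -610 + 700*(-139) = -610 - 97300 = -97910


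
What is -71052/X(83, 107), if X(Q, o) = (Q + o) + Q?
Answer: -23684/91 ≈ -260.26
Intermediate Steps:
X(Q, o) = o + 2*Q
-71052/X(83, 107) = -71052/(107 + 2*83) = -71052/(107 + 166) = -71052/273 = -71052*1/273 = -23684/91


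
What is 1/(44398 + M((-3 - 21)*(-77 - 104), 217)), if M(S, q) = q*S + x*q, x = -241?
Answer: 1/934749 ≈ 1.0698e-6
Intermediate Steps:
M(S, q) = -241*q + S*q (M(S, q) = q*S - 241*q = S*q - 241*q = -241*q + S*q)
1/(44398 + M((-3 - 21)*(-77 - 104), 217)) = 1/(44398 + 217*(-241 + (-3 - 21)*(-77 - 104))) = 1/(44398 + 217*(-241 - 24*(-181))) = 1/(44398 + 217*(-241 + 4344)) = 1/(44398 + 217*4103) = 1/(44398 + 890351) = 1/934749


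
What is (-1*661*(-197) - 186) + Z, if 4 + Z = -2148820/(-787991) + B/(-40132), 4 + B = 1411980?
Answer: 1027725644075987/7905913703 ≈ 1.2999e+5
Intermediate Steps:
B = 1411976 (B = -4 + 1411980 = 1411976)
Z = -288220638806/7905913703 (Z = -4 + (-2148820/(-787991) + 1411976/(-40132)) = -4 + (-2148820*(-1/787991) + 1411976*(-1/40132)) = -4 + (2148820/787991 - 352994/10033) = -4 - 256596983994/7905913703 = -288220638806/7905913703 ≈ -36.456)
(-1*661*(-197) - 186) + Z = (-1*661*(-197) - 186) - 288220638806/7905913703 = (-661*(-197) - 186) - 288220638806/7905913703 = (130217 - 186) - 288220638806/7905913703 = 130031 - 288220638806/7905913703 = 1027725644075987/7905913703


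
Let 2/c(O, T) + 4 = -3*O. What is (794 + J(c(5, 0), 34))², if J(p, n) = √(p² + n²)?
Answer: 228004716/361 + 3176*√104330/19 ≈ 6.8558e+5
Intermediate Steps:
c(O, T) = 2/(-4 - 3*O)
J(p, n) = √(n² + p²)
(794 + J(c(5, 0), 34))² = (794 + √(34² + (-2/(4 + 3*5))²))² = (794 + √(1156 + (-2/(4 + 15))²))² = (794 + √(1156 + (-2/19)²))² = (794 + √(1156 + 4/361))² = (794 + √(417320/361))² = (794 + 2*√104330/19)²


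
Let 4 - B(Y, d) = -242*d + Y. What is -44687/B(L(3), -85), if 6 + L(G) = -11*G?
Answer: 44687/20527 ≈ 2.1770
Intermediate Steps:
L(G) = -6 - 11*G
B(Y, d) = 4 - Y + 242*d (B(Y, d) = 4 - (-242*d + Y) = 4 - (Y - 242*d) = 4 + (-Y + 242*d) = 4 - Y + 242*d)
-44687/B(L(3), -85) = -44687/(4 - (-6 - 11*3) + 242*(-85)) = -44687/(4 - (-6 - 33) - 20570) = -44687/(4 - 1*(-39) - 20570) = -44687/(4 + 39 - 20570) = -44687/(-20527) = -44687*(-1/20527) = 44687/20527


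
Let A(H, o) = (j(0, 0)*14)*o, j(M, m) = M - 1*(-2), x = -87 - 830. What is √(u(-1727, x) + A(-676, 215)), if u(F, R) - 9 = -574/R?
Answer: √103474411/131 ≈ 77.651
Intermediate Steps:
x = -917
j(M, m) = 2 + M (j(M, m) = M + 2 = 2 + M)
u(F, R) = 9 - 574/R
A(H, o) = 28*o (A(H, o) = ((2 + 0)*14)*o = (2*14)*o = 28*o)
√(u(-1727, x) + A(-676, 215)) = √((9 - 574/(-917)) + 28*215) = √((9 - 574*(-1/917)) + 6020) = √((9 + 82/131) + 6020) = √(1261/131 + 6020) = √(789881/131) = √103474411/131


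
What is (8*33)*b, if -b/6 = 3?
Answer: -4752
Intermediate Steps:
b = -18 (b = -6*3 = -18)
(8*33)*b = (8*33)*(-18) = 264*(-18) = -4752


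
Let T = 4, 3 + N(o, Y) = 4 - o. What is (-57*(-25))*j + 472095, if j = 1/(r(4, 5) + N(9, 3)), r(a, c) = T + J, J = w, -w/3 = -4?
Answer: 3778185/8 ≈ 4.7227e+5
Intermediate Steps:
N(o, Y) = 1 - o (N(o, Y) = -3 + (4 - o) = 1 - o)
w = 12 (w = -3*(-4) = 12)
J = 12
r(a, c) = 16 (r(a, c) = 4 + 12 = 16)
j = ⅛ (j = 1/(16 + (1 - 1*9)) = 1/(16 + (1 - 9)) = 1/(16 - 8) = 1/8 = ⅛ ≈ 0.12500)
(-57*(-25))*j + 472095 = -57*(-25)*(⅛) + 472095 = 1425*(⅛) + 472095 = 1425/8 + 472095 = 3778185/8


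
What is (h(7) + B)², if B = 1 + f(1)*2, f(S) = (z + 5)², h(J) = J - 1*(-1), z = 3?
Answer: 18769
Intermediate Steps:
h(J) = 1 + J (h(J) = J + 1 = 1 + J)
f(S) = 64 (f(S) = (3 + 5)² = 8² = 64)
B = 129 (B = 1 + 64*2 = 1 + 128 = 129)
(h(7) + B)² = ((1 + 7) + 129)² = (8 + 129)² = 137² = 18769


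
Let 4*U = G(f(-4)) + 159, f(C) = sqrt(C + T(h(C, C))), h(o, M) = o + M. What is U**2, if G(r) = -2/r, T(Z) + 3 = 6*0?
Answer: 176963/112 + 159*I*sqrt(7)/28 ≈ 1580.0 + 15.024*I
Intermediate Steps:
h(o, M) = M + o
T(Z) = -3 (T(Z) = -3 + 6*0 = -3 + 0 = -3)
f(C) = sqrt(-3 + C) (f(C) = sqrt(C - 3) = sqrt(-3 + C))
U = 159/4 + I*sqrt(7)/14 (U = (-2/sqrt(-3 - 4) + 159)/4 = (-2*(-I*sqrt(7)/7) + 159)/4 = (-(-2)*I*sqrt(7)/7 + 159)/4 = (2*I*sqrt(7)/7 + 159)/4 = (159 + 2*I*sqrt(7)/7)/4 = 159/4 + I*sqrt(7)/14 ≈ 39.75 + 0.18898*I)
U**2 = (159/4 + I*sqrt(7)/14)**2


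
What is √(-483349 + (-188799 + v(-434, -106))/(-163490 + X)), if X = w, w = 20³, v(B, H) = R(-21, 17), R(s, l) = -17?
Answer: I*√2921491782798765/77745 ≈ 695.23*I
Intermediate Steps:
v(B, H) = -17
w = 8000
X = 8000
√(-483349 + (-188799 + v(-434, -106))/(-163490 + X)) = √(-483349 + (-188799 - 17)/(-163490 + 8000)) = √(-483349 - 188816/(-155490)) = √(-483349 - 188816*(-1/155490)) = √(-483349 + 94408/77745) = √(-37577873597/77745) = I*√2921491782798765/77745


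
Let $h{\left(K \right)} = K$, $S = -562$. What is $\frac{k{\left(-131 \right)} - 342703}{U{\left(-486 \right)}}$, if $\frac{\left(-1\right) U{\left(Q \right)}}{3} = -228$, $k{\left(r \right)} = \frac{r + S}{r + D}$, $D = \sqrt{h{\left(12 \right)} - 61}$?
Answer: $- \frac{5897827847}{11771640} + \frac{539 i}{1307960} \approx -501.02 + 0.00041209 i$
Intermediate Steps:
$D = 7 i$ ($D = \sqrt{12 - 61} = \sqrt{-49} = 7 i \approx 7.0 i$)
$k{\left(r \right)} = \frac{-562 + r}{r + 7 i}$ ($k{\left(r \right)} = \frac{r - 562}{r + 7 i} = \frac{-562 + r}{r + 7 i}$)
$U{\left(Q \right)} = 684$ ($U{\left(Q \right)} = \left(-3\right) \left(-228\right) = 684$)
$\frac{k{\left(-131 \right)} - 342703}{U{\left(-486 \right)}} = \frac{\frac{-562 - 131}{-131 + 7 i} - 342703}{684} = \left(\frac{-131 - 7 i}{17210} \left(-693\right) - 342703\right) \frac{1}{684} = \left(- \frac{693 \left(-131 - 7 i\right)}{17210} - 342703\right) \frac{1}{684} = \left(-342703 - \frac{693 \left(-131 - 7 i\right)}{17210}\right) \frac{1}{684} = - \frac{18037}{36} - \frac{77 \left(-131 - 7 i\right)}{1307960}$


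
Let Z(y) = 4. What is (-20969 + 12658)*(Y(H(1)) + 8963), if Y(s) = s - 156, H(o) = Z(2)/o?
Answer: -73228221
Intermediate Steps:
H(o) = 4/o
Y(s) = -156 + s
(-20969 + 12658)*(Y(H(1)) + 8963) = (-20969 + 12658)*((-156 + 4/1) + 8963) = -8311*((-156 + 4*1) + 8963) = -8311*((-156 + 4) + 8963) = -8311*(-152 + 8963) = -8311*8811 = -73228221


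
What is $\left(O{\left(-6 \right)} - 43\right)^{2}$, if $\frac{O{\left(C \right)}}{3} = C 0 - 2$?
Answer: $2401$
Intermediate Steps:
$O{\left(C \right)} = -6$ ($O{\left(C \right)} = 3 \left(C 0 - 2\right) = 3 \left(0 - 2\right) = 3 \left(-2\right) = -6$)
$\left(O{\left(-6 \right)} - 43\right)^{2} = \left(-6 - 43\right)^{2} = \left(-49\right)^{2} = 2401$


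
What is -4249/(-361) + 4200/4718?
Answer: 1540213/121657 ≈ 12.660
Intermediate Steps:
-4249/(-361) + 4200/4718 = -4249*(-1/361) + 4200*(1/4718) = 4249/361 + 300/337 = 1540213/121657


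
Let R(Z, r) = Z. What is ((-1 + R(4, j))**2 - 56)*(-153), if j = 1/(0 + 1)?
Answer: 7191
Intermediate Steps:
j = 1 (j = 1/1 = 1)
((-1 + R(4, j))**2 - 56)*(-153) = ((-1 + 4)**2 - 56)*(-153) = (3**2 - 56)*(-153) = (9 - 56)*(-153) = -47*(-153) = 7191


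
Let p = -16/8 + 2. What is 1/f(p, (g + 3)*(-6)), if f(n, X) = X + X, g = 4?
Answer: -1/84 ≈ -0.011905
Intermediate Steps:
p = 0 (p = -16/8 + 2 = -4*½ + 2 = -2 + 2 = 0)
f(n, X) = 2*X
1/f(p, (g + 3)*(-6)) = 1/(2*((4 + 3)*(-6))) = 1/(2*(7*(-6))) = 1/(2*(-42)) = 1/(-84) = -1/84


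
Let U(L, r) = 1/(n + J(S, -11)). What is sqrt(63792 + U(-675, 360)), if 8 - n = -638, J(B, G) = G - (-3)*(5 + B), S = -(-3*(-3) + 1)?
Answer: sqrt(6130411355)/310 ≈ 252.57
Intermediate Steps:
S = -10 (S = -(9 + 1) = -1*10 = -10)
J(B, G) = 15 + G + 3*B (J(B, G) = G - (-15 - 3*B) = G + (15 + 3*B) = 15 + G + 3*B)
n = 646 (n = 8 - 1*(-638) = 8 + 638 = 646)
U(L, r) = 1/620 (U(L, r) = 1/(646 + (15 - 11 + 3*(-10))) = 1/(646 + (15 - 11 - 30)) = 1/(646 - 26) = 1/620)
sqrt(63792 + U(-675, 360)) = sqrt(63792 + 1/620) = sqrt(39551041/620) = sqrt(6130411355)/310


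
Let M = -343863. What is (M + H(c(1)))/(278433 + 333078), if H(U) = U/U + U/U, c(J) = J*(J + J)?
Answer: -343861/611511 ≈ -0.56231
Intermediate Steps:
c(J) = 2*J² (c(J) = J*(2*J) = 2*J²)
H(U) = 2 (H(U) = 1 + 1 = 2)
(M + H(c(1)))/(278433 + 333078) = (-343863 + 2)/(278433 + 333078) = -343861/611511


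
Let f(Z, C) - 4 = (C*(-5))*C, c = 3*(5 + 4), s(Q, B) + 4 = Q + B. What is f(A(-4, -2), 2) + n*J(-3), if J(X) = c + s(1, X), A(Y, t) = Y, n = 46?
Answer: 950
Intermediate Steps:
s(Q, B) = -4 + B + Q (s(Q, B) = -4 + (Q + B) = -4 + (B + Q) = -4 + B + Q)
c = 27 (c = 3*9 = 27)
f(Z, C) = 4 - 5*C² (f(Z, C) = 4 + (C*(-5))*C = 4 + (-5*C)*C = 4 - 5*C²)
J(X) = 24 + X (J(X) = 27 + (-4 + X + 1) = 27 + (-3 + X) = 24 + X)
f(A(-4, -2), 2) + n*J(-3) = (4 - 5*2²) + 46*(24 - 3) = (4 - 5*4) + 46*21 = (4 - 20) + 966 = -16 + 966 = 950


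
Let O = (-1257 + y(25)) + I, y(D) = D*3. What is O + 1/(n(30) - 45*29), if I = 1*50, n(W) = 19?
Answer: -1455753/1286 ≈ -1132.0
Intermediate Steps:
y(D) = 3*D
I = 50
O = -1132 (O = (-1257 + 3*25) + 50 = (-1257 + 75) + 50 = -1182 + 50 = -1132)
O + 1/(n(30) - 45*29) = -1132 + 1/(19 - 45*29) = -1132 + 1/(19 - 1305) = -1132 + 1/(-1286) = -1132 - 1/1286 = -1455753/1286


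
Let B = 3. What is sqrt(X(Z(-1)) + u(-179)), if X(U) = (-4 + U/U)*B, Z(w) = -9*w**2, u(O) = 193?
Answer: 2*sqrt(46) ≈ 13.565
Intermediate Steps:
X(U) = -9 (X(U) = (-4 + U/U)*3 = (-4 + 1)*3 = -3*3 = -9)
sqrt(X(Z(-1)) + u(-179)) = sqrt(-9 + 193) = sqrt(184) = 2*sqrt(46)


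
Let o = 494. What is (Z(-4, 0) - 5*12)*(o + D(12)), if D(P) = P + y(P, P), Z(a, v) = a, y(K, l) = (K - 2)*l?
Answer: -40064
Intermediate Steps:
y(K, l) = l*(-2 + K) (y(K, l) = (-2 + K)*l = l*(-2 + K))
D(P) = P + P*(-2 + P)
(Z(-4, 0) - 5*12)*(o + D(12)) = (-4 - 5*12)*(494 + 12*(-1 + 12)) = (-4 - 60)*(494 + 12*11) = -64*(494 + 132) = -64*626 = -40064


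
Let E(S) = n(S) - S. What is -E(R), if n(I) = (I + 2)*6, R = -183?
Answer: 903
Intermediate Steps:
n(I) = 12 + 6*I (n(I) = (2 + I)*6 = 12 + 6*I)
E(S) = 12 + 5*S (E(S) = (12 + 6*S) - S = 12 + 5*S)
-E(R) = -(12 + 5*(-183)) = -(12 - 915) = -1*(-903) = 903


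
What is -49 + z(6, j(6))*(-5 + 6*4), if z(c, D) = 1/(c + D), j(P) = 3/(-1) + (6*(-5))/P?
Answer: -117/2 ≈ -58.500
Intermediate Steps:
j(P) = -3 - 30/P (j(P) = 3*(-1) - 30/P = -3 - 30/P)
z(c, D) = 1/(D + c)
-49 + z(6, j(6))*(-5 + 6*4) = -49 + (-5 + 6*4)/((-3 - 30/6) + 6) = -49 + (-5 + 24)/((-3 - 30*1/6) + 6) = -49 + 19/((-3 - 5) + 6) = -49 + 19/(-8 + 6) = -49 + 19/(-2) = -49 - 1/2*19 = -49 - 19/2 = -117/2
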